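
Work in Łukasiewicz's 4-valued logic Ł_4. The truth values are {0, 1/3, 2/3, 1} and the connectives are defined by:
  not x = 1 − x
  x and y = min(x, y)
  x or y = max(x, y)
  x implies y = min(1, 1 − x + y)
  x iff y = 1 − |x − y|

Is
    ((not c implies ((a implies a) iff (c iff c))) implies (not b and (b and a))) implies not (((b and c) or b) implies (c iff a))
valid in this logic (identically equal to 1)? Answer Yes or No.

No

Counterexample: take a = 1/3, b = 1/3, c = 0.
not c = not 0 = 1
a implies a = 1/3 implies 1/3 = 1
c iff c = 0 iff 0 = 1
(a implies a) iff (c iff c) = 1 iff 1 = 1
not c implies ((a implies a) iff (c iff c)) = 1 implies 1 = 1
not b = not 1/3 = 2/3
b and a = 1/3 and 1/3 = 1/3
not b and (b and a) = 2/3 and 1/3 = 1/3
(not c implies ((a implies a) iff (c iff c))) implies (not b and (b and a)) = 1 implies 1/3 = 1/3
b and c = 1/3 and 0 = 0
(b and c) or b = 0 or 1/3 = 1/3
c iff a = 0 iff 1/3 = 2/3
((b and c) or b) implies (c iff a) = 1/3 implies 2/3 = 1
not (((b and c) or b) implies (c iff a)) = not 1 = 0
((not c implies ((a implies a) iff (c iff c))) implies (not b and (b and a))) implies not (((b and c) or b) implies (c iff a)) = 1/3 implies 0 = 2/3
This gives 2/3 ≠ 1.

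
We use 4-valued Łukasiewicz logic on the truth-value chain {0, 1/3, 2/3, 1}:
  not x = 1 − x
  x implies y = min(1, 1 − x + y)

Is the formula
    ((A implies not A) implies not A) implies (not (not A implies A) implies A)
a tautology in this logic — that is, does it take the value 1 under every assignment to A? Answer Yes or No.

No

Counterexample: take A = 0.
not A = not 0 = 1
A implies not A = 0 implies 1 = 1
not A = not 0 = 1
(A implies not A) implies not A = 1 implies 1 = 1
not A = not 0 = 1
not A implies A = 1 implies 0 = 0
not (not A implies A) = not 0 = 1
not (not A implies A) implies A = 1 implies 0 = 0
((A implies not A) implies not A) implies (not (not A implies A) implies A) = 1 implies 0 = 0
This gives 0 ≠ 1.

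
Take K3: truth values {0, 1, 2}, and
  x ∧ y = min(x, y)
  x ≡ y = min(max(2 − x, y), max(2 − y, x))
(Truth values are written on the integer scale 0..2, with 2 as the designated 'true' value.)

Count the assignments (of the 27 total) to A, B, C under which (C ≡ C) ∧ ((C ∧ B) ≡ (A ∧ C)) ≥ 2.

11

value 2: 11 assignments (counts)
value 1: 14 assignments
value 0: 2 assignments
So 11 of the 27 assignments meet the threshold.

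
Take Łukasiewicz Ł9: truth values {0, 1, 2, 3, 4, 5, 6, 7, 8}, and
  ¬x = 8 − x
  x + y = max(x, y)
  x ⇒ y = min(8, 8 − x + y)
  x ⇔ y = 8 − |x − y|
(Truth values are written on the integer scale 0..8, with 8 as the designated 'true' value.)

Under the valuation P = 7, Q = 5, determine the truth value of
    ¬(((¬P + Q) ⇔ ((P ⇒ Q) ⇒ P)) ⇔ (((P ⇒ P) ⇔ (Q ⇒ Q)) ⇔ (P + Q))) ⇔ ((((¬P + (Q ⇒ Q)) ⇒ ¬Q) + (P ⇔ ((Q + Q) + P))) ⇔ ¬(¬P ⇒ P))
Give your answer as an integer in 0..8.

¬P = ¬7 = 1
¬P + Q = 1 + 5 = 5
P ⇒ Q = 7 ⇒ 5 = 6
(P ⇒ Q) ⇒ P = 6 ⇒ 7 = 8
(¬P + Q) ⇔ ((P ⇒ Q) ⇒ P) = 5 ⇔ 8 = 5
P ⇒ P = 7 ⇒ 7 = 8
Q ⇒ Q = 5 ⇒ 5 = 8
(P ⇒ P) ⇔ (Q ⇒ Q) = 8 ⇔ 8 = 8
P + Q = 7 + 5 = 7
((P ⇒ P) ⇔ (Q ⇒ Q)) ⇔ (P + Q) = 8 ⇔ 7 = 7
((¬P + Q) ⇔ ((P ⇒ Q) ⇒ P)) ⇔ (((P ⇒ P) ⇔ (Q ⇒ Q)) ⇔ (P + Q)) = 5 ⇔ 7 = 6
¬(((¬P + Q) ⇔ ((P ⇒ Q) ⇒ P)) ⇔ (((P ⇒ P) ⇔ (Q ⇒ Q)) ⇔ (P + Q))) = ¬6 = 2
¬P = ¬7 = 1
Q ⇒ Q = 5 ⇒ 5 = 8
¬P + (Q ⇒ Q) = 1 + 8 = 8
¬Q = ¬5 = 3
(¬P + (Q ⇒ Q)) ⇒ ¬Q = 8 ⇒ 3 = 3
Q + Q = 5 + 5 = 5
(Q + Q) + P = 5 + 7 = 7
P ⇔ ((Q + Q) + P) = 7 ⇔ 7 = 8
((¬P + (Q ⇒ Q)) ⇒ ¬Q) + (P ⇔ ((Q + Q) + P)) = 3 + 8 = 8
¬P = ¬7 = 1
¬P ⇒ P = 1 ⇒ 7 = 8
¬(¬P ⇒ P) = ¬8 = 0
(((¬P + (Q ⇒ Q)) ⇒ ¬Q) + (P ⇔ ((Q + Q) + P))) ⇔ ¬(¬P ⇒ P) = 8 ⇔ 0 = 0
¬(((¬P + Q) ⇔ ((P ⇒ Q) ⇒ P)) ⇔ (((P ⇒ P) ⇔ (Q ⇒ Q)) ⇔ (P + Q))) ⇔ ((((¬P + (Q ⇒ Q)) ⇒ ¬Q) + (P ⇔ ((Q + Q) + P))) ⇔ ¬(¬P ⇒ P)) = 2 ⇔ 0 = 6

6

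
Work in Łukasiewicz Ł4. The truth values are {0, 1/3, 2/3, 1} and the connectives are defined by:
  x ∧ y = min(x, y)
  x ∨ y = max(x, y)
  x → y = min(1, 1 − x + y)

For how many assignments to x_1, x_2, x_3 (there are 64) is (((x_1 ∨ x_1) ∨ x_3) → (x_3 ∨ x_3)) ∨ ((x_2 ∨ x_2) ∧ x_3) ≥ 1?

40

value 1: 40 assignments (counts)
value 2/3: 12 assignments
value 1/3: 8 assignments
value 0: 4 assignments
So 40 of the 64 assignments meet the threshold.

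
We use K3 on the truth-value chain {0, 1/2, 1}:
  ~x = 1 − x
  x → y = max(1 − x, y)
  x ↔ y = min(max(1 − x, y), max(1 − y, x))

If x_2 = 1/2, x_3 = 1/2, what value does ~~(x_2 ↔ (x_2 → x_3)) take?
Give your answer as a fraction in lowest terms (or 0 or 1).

1/2

x_2 → x_3 = 1/2 → 1/2 = 1/2
x_2 ↔ (x_2 → x_3) = 1/2 ↔ 1/2 = 1/2
~(x_2 ↔ (x_2 → x_3)) = ~1/2 = 1/2
~~(x_2 ↔ (x_2 → x_3)) = ~1/2 = 1/2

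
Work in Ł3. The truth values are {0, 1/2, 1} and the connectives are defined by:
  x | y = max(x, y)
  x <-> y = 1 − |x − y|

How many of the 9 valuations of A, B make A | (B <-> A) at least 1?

5

A = 0, B = 0 ↦ 1  ≥
A = 0, B = 1/2 ↦ 1/2  <
A = 0, B = 1 ↦ 0  <
A = 1/2, B = 0 ↦ 1/2  <
A = 1/2, B = 1/2 ↦ 1  ≥
A = 1/2, B = 1 ↦ 1/2  <
A = 1, B = 0 ↦ 1  ≥
A = 1, B = 1/2 ↦ 1  ≥
A = 1, B = 1 ↦ 1  ≥
So 5 of the 9 assignments meet the threshold.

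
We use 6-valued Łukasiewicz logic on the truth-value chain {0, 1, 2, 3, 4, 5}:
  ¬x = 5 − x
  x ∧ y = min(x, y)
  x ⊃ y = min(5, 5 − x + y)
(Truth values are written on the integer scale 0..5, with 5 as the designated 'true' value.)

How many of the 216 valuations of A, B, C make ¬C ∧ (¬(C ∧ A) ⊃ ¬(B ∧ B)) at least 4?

value 5: 6 assignments (counts)
value 4: 23 assignments (counts)
value 3: 39 assignments
value 2: 51 assignments
value 1: 51 assignments
value 0: 46 assignments
So 29 of the 216 assignments meet the threshold.

29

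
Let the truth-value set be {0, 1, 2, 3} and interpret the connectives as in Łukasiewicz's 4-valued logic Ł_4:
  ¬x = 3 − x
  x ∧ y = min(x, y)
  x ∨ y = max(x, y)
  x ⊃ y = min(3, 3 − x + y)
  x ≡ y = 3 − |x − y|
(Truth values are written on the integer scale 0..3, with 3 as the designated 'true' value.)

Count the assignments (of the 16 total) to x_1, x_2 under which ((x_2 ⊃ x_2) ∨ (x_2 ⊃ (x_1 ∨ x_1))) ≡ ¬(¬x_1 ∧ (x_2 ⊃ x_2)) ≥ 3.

4

x_1 = 0, x_2 = 0 ↦ 0  <
x_1 = 0, x_2 = 1 ↦ 0  <
x_1 = 0, x_2 = 2 ↦ 0  <
x_1 = 0, x_2 = 3 ↦ 0  <
x_1 = 1, x_2 = 0 ↦ 1  <
x_1 = 1, x_2 = 1 ↦ 1  <
x_1 = 1, x_2 = 2 ↦ 1  <
x_1 = 1, x_2 = 3 ↦ 1  <
x_1 = 2, x_2 = 0 ↦ 2  <
x_1 = 2, x_2 = 1 ↦ 2  <
x_1 = 2, x_2 = 2 ↦ 2  <
x_1 = 2, x_2 = 3 ↦ 2  <
x_1 = 3, x_2 = 0 ↦ 3  ≥
x_1 = 3, x_2 = 1 ↦ 3  ≥
x_1 = 3, x_2 = 2 ↦ 3  ≥
x_1 = 3, x_2 = 3 ↦ 3  ≥
So 4 of the 16 assignments meet the threshold.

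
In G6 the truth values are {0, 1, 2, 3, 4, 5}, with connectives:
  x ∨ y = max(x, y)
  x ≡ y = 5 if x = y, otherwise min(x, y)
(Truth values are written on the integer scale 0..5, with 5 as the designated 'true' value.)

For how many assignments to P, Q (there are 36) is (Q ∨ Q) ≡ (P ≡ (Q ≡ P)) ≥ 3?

33

value 5: 26 assignments (counts)
value 4: 4 assignments (counts)
value 3: 3 assignments (counts)
value 2: 2 assignments
value 1: 1 assignment
So 33 of the 36 assignments meet the threshold.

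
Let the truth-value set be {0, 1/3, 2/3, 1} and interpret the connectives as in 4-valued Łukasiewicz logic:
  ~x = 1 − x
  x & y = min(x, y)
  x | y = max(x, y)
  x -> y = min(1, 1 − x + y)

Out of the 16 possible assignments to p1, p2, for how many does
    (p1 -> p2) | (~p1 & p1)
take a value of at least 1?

10

p1 = 0, p2 = 0 ↦ 1  ≥
p1 = 0, p2 = 1/3 ↦ 1  ≥
p1 = 0, p2 = 2/3 ↦ 1  ≥
p1 = 0, p2 = 1 ↦ 1  ≥
p1 = 1/3, p2 = 0 ↦ 2/3  <
p1 = 1/3, p2 = 1/3 ↦ 1  ≥
p1 = 1/3, p2 = 2/3 ↦ 1  ≥
p1 = 1/3, p2 = 1 ↦ 1  ≥
p1 = 2/3, p2 = 0 ↦ 1/3  <
p1 = 2/3, p2 = 1/3 ↦ 2/3  <
p1 = 2/3, p2 = 2/3 ↦ 1  ≥
p1 = 2/3, p2 = 1 ↦ 1  ≥
p1 = 1, p2 = 0 ↦ 0  <
p1 = 1, p2 = 1/3 ↦ 1/3  <
p1 = 1, p2 = 2/3 ↦ 2/3  <
p1 = 1, p2 = 1 ↦ 1  ≥
So 10 of the 16 assignments meet the threshold.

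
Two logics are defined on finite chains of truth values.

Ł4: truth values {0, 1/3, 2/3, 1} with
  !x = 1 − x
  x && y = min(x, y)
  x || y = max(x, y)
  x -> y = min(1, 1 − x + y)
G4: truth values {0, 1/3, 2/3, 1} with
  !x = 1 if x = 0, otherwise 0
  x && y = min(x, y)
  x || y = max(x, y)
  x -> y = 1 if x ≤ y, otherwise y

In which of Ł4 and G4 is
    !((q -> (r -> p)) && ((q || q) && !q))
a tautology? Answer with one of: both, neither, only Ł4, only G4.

only G4

In Ł4: at p = 0, q = 1/3, r = 0 the value is 2/3 — not a tautology.
In G4: every assignment gives 1 — tautology.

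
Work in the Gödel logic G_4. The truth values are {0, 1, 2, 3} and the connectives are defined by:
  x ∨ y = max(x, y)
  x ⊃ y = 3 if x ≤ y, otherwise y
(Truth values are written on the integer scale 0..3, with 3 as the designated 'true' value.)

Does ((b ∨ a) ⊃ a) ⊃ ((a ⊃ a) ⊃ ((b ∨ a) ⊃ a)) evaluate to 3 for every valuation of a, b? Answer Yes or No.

a = 0, b = 0 ↦ 3
a = 0, b = 1 ↦ 3
a = 0, b = 2 ↦ 3
a = 0, b = 3 ↦ 3
a = 1, b = 0 ↦ 3
a = 1, b = 1 ↦ 3
a = 1, b = 2 ↦ 3
a = 1, b = 3 ↦ 3
a = 2, b = 0 ↦ 3
a = 2, b = 1 ↦ 3
a = 2, b = 2 ↦ 3
a = 2, b = 3 ↦ 3
a = 3, b = 0 ↦ 3
a = 3, b = 1 ↦ 3
a = 3, b = 2 ↦ 3
a = 3, b = 3 ↦ 3
Every assignment gives a value ≥ 3.

Yes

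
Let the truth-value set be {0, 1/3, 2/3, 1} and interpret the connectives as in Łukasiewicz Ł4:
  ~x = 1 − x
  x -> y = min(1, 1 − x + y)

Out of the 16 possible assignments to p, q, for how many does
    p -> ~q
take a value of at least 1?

p = 0, q = 0 ↦ 1  ≥
p = 0, q = 1/3 ↦ 1  ≥
p = 0, q = 2/3 ↦ 1  ≥
p = 0, q = 1 ↦ 1  ≥
p = 1/3, q = 0 ↦ 1  ≥
p = 1/3, q = 1/3 ↦ 1  ≥
p = 1/3, q = 2/3 ↦ 1  ≥
p = 1/3, q = 1 ↦ 2/3  <
p = 2/3, q = 0 ↦ 1  ≥
p = 2/3, q = 1/3 ↦ 1  ≥
p = 2/3, q = 2/3 ↦ 2/3  <
p = 2/3, q = 1 ↦ 1/3  <
p = 1, q = 0 ↦ 1  ≥
p = 1, q = 1/3 ↦ 2/3  <
p = 1, q = 2/3 ↦ 1/3  <
p = 1, q = 1 ↦ 0  <
So 10 of the 16 assignments meet the threshold.

10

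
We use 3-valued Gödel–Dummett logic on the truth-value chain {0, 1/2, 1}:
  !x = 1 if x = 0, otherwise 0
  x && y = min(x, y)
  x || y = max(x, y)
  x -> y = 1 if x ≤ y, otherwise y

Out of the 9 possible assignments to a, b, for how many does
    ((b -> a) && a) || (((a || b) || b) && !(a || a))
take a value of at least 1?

a = 0, b = 0 ↦ 0  <
a = 0, b = 1/2 ↦ 1/2  <
a = 0, b = 1 ↦ 1  ≥
a = 1/2, b = 0 ↦ 1/2  <
a = 1/2, b = 1/2 ↦ 1/2  <
a = 1/2, b = 1 ↦ 1/2  <
a = 1, b = 0 ↦ 1  ≥
a = 1, b = 1/2 ↦ 1  ≥
a = 1, b = 1 ↦ 1  ≥
So 4 of the 9 assignments meet the threshold.

4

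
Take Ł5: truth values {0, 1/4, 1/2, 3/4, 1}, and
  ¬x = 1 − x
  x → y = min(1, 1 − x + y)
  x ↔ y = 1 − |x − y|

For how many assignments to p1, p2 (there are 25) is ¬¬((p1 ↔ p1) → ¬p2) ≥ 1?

value 1: 5 assignments (counts)
value 3/4: 5 assignments
value 1/2: 5 assignments
value 1/4: 5 assignments
value 0: 5 assignments
So 5 of the 25 assignments meet the threshold.

5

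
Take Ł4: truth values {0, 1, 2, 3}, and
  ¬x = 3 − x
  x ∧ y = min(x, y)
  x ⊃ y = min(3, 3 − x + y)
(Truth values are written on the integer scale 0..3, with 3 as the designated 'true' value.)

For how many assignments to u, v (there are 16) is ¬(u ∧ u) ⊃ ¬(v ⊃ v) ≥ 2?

u = 0, v = 0 ↦ 0  <
u = 0, v = 1 ↦ 0  <
u = 0, v = 2 ↦ 0  <
u = 0, v = 3 ↦ 0  <
u = 1, v = 0 ↦ 1  <
u = 1, v = 1 ↦ 1  <
u = 1, v = 2 ↦ 1  <
u = 1, v = 3 ↦ 1  <
u = 2, v = 0 ↦ 2  ≥
u = 2, v = 1 ↦ 2  ≥
u = 2, v = 2 ↦ 2  ≥
u = 2, v = 3 ↦ 2  ≥
u = 3, v = 0 ↦ 3  ≥
u = 3, v = 1 ↦ 3  ≥
u = 3, v = 2 ↦ 3  ≥
u = 3, v = 3 ↦ 3  ≥
So 8 of the 16 assignments meet the threshold.

8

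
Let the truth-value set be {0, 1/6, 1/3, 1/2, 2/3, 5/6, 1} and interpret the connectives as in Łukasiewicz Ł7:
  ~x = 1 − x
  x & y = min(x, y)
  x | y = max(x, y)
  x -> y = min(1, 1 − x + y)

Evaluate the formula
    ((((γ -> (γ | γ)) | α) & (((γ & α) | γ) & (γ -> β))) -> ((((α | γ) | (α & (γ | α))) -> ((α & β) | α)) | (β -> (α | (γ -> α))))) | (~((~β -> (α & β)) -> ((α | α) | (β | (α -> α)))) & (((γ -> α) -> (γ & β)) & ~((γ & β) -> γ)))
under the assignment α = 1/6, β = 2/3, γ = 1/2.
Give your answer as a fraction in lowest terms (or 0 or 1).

γ | γ = 1/2 | 1/2 = 1/2
γ -> (γ | γ) = 1/2 -> 1/2 = 1
(γ -> (γ | γ)) | α = 1 | 1/6 = 1
γ & α = 1/2 & 1/6 = 1/6
(γ & α) | γ = 1/6 | 1/2 = 1/2
γ -> β = 1/2 -> 2/3 = 1
((γ & α) | γ) & (γ -> β) = 1/2 & 1 = 1/2
((γ -> (γ | γ)) | α) & (((γ & α) | γ) & (γ -> β)) = 1 & 1/2 = 1/2
α | γ = 1/6 | 1/2 = 1/2
γ | α = 1/2 | 1/6 = 1/2
α & (γ | α) = 1/6 & 1/2 = 1/6
(α | γ) | (α & (γ | α)) = 1/2 | 1/6 = 1/2
α & β = 1/6 & 2/3 = 1/6
(α & β) | α = 1/6 | 1/6 = 1/6
((α | γ) | (α & (γ | α))) -> ((α & β) | α) = 1/2 -> 1/6 = 2/3
γ -> α = 1/2 -> 1/6 = 2/3
α | (γ -> α) = 1/6 | 2/3 = 2/3
β -> (α | (γ -> α)) = 2/3 -> 2/3 = 1
(((α | γ) | (α & (γ | α))) -> ((α & β) | α)) | (β -> (α | (γ -> α))) = 2/3 | 1 = 1
(((γ -> (γ | γ)) | α) & (((γ & α) | γ) & (γ -> β))) -> ((((α | γ) | (α & (γ | α))) -> ((α & β) | α)) | (β -> (α | (γ -> α)))) = 1/2 -> 1 = 1
~β = ~2/3 = 1/3
α & β = 1/6 & 2/3 = 1/6
~β -> (α & β) = 1/3 -> 1/6 = 5/6
α | α = 1/6 | 1/6 = 1/6
α -> α = 1/6 -> 1/6 = 1
β | (α -> α) = 2/3 | 1 = 1
(α | α) | (β | (α -> α)) = 1/6 | 1 = 1
(~β -> (α & β)) -> ((α | α) | (β | (α -> α))) = 5/6 -> 1 = 1
~((~β -> (α & β)) -> ((α | α) | (β | (α -> α)))) = ~1 = 0
γ -> α = 1/2 -> 1/6 = 2/3
γ & β = 1/2 & 2/3 = 1/2
(γ -> α) -> (γ & β) = 2/3 -> 1/2 = 5/6
γ & β = 1/2 & 2/3 = 1/2
(γ & β) -> γ = 1/2 -> 1/2 = 1
~((γ & β) -> γ) = ~1 = 0
((γ -> α) -> (γ & β)) & ~((γ & β) -> γ) = 5/6 & 0 = 0
~((~β -> (α & β)) -> ((α | α) | (β | (α -> α)))) & (((γ -> α) -> (γ & β)) & ~((γ & β) -> γ)) = 0 & 0 = 0
((((γ -> (γ | γ)) | α) & (((γ & α) | γ) & (γ -> β))) -> ((((α | γ) | (α & (γ | α))) -> ((α & β) | α)) | (β -> (α | (γ -> α))))) | (~((~β -> (α & β)) -> ((α | α) | (β | (α -> α)))) & (((γ -> α) -> (γ & β)) & ~((γ & β) -> γ))) = 1 | 0 = 1

1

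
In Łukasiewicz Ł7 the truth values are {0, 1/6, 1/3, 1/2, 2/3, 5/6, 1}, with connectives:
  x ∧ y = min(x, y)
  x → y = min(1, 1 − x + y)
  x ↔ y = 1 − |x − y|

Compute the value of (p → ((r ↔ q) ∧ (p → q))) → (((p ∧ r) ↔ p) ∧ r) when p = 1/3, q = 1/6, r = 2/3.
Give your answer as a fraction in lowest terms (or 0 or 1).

2/3

r ↔ q = 2/3 ↔ 1/6 = 1/2
p → q = 1/3 → 1/6 = 5/6
(r ↔ q) ∧ (p → q) = 1/2 ∧ 5/6 = 1/2
p → ((r ↔ q) ∧ (p → q)) = 1/3 → 1/2 = 1
p ∧ r = 1/3 ∧ 2/3 = 1/3
(p ∧ r) ↔ p = 1/3 ↔ 1/3 = 1
((p ∧ r) ↔ p) ∧ r = 1 ∧ 2/3 = 2/3
(p → ((r ↔ q) ∧ (p → q))) → (((p ∧ r) ↔ p) ∧ r) = 1 → 2/3 = 2/3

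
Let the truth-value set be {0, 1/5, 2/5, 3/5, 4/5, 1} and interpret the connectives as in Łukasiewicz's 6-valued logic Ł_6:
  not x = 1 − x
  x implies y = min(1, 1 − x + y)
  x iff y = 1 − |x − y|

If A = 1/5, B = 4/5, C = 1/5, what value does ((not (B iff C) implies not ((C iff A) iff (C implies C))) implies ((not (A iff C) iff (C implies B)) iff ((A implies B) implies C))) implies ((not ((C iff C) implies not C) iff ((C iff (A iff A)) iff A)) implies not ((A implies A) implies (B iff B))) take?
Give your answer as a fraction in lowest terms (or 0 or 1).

4/5

B iff C = 4/5 iff 1/5 = 2/5
not (B iff C) = not 2/5 = 3/5
C iff A = 1/5 iff 1/5 = 1
C implies C = 1/5 implies 1/5 = 1
(C iff A) iff (C implies C) = 1 iff 1 = 1
not ((C iff A) iff (C implies C)) = not 1 = 0
not (B iff C) implies not ((C iff A) iff (C implies C)) = 3/5 implies 0 = 2/5
A iff C = 1/5 iff 1/5 = 1
not (A iff C) = not 1 = 0
C implies B = 1/5 implies 4/5 = 1
not (A iff C) iff (C implies B) = 0 iff 1 = 0
A implies B = 1/5 implies 4/5 = 1
(A implies B) implies C = 1 implies 1/5 = 1/5
(not (A iff C) iff (C implies B)) iff ((A implies B) implies C) = 0 iff 1/5 = 4/5
(not (B iff C) implies not ((C iff A) iff (C implies C))) implies ((not (A iff C) iff (C implies B)) iff ((A implies B) implies C)) = 2/5 implies 4/5 = 1
C iff C = 1/5 iff 1/5 = 1
not C = not 1/5 = 4/5
(C iff C) implies not C = 1 implies 4/5 = 4/5
not ((C iff C) implies not C) = not 4/5 = 1/5
A iff A = 1/5 iff 1/5 = 1
C iff (A iff A) = 1/5 iff 1 = 1/5
(C iff (A iff A)) iff A = 1/5 iff 1/5 = 1
not ((C iff C) implies not C) iff ((C iff (A iff A)) iff A) = 1/5 iff 1 = 1/5
A implies A = 1/5 implies 1/5 = 1
B iff B = 4/5 iff 4/5 = 1
(A implies A) implies (B iff B) = 1 implies 1 = 1
not ((A implies A) implies (B iff B)) = not 1 = 0
(not ((C iff C) implies not C) iff ((C iff (A iff A)) iff A)) implies not ((A implies A) implies (B iff B)) = 1/5 implies 0 = 4/5
((not (B iff C) implies not ((C iff A) iff (C implies C))) implies ((not (A iff C) iff (C implies B)) iff ((A implies B) implies C))) implies ((not ((C iff C) implies not C) iff ((C iff (A iff A)) iff A)) implies not ((A implies A) implies (B iff B))) = 1 implies 4/5 = 4/5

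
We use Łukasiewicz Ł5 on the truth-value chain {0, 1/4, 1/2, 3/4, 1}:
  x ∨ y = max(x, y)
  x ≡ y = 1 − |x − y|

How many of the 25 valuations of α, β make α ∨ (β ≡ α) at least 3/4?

18

value 1: 9 assignments (counts)
value 3/4: 9 assignments (counts)
value 1/2: 4 assignments
value 1/4: 2 assignments
value 0: 1 assignment
So 18 of the 25 assignments meet the threshold.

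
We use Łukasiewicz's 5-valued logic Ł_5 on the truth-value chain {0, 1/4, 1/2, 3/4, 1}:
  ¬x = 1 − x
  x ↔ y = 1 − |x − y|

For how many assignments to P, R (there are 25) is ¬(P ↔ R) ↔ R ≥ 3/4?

value 1: 7 assignments (counts)
value 3/4: 7 assignments (counts)
value 1/2: 6 assignments
value 1/4: 3 assignments
value 0: 2 assignments
So 14 of the 25 assignments meet the threshold.

14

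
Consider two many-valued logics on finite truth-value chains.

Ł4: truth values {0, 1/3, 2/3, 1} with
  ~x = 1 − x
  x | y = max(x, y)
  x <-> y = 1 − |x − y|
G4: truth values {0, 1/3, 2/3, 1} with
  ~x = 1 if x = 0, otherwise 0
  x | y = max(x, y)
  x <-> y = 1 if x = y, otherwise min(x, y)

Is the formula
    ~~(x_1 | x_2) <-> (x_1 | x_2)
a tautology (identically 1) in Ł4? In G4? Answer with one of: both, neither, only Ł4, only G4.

only Ł4

In Ł4: every assignment gives 1 — tautology.
In G4: at x_1 = 0, x_2 = 1/3 the value is 1/3 — not a tautology.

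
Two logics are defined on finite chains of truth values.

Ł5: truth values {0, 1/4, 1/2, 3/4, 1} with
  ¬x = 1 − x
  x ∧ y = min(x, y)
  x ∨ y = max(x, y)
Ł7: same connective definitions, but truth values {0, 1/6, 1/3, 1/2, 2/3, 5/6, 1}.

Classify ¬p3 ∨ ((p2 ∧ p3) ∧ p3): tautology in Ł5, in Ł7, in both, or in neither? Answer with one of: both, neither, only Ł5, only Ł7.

neither

In Ł5: at p2 = 0, p3 = 1/4 the value is 3/4 — not a tautology.
In Ł7: at p2 = 0, p3 = 1/6 the value is 5/6 — not a tautology.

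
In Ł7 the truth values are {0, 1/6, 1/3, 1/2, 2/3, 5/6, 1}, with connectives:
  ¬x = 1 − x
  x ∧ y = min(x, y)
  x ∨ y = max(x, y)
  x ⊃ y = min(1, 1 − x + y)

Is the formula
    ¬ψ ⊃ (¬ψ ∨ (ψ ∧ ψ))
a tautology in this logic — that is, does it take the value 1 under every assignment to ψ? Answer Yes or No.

Yes

ψ = 0 ↦ 1
ψ = 1/6 ↦ 1
ψ = 1/3 ↦ 1
ψ = 1/2 ↦ 1
ψ = 2/3 ↦ 1
ψ = 5/6 ↦ 1
ψ = 1 ↦ 1
Every assignment gives a value ≥ 1.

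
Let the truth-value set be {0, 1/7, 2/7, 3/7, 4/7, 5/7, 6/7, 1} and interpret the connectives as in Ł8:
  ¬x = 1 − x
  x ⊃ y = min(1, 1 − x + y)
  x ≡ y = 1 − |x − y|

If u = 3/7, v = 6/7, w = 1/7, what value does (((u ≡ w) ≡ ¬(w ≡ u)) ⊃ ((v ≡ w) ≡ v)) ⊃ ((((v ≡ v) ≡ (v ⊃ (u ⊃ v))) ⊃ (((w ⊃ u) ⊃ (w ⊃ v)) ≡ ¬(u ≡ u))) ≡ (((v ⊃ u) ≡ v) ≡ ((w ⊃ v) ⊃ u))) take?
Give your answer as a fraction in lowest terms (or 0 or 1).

3/7

u ≡ w = 3/7 ≡ 1/7 = 5/7
w ≡ u = 1/7 ≡ 3/7 = 5/7
¬(w ≡ u) = ¬5/7 = 2/7
(u ≡ w) ≡ ¬(w ≡ u) = 5/7 ≡ 2/7 = 4/7
v ≡ w = 6/7 ≡ 1/7 = 2/7
(v ≡ w) ≡ v = 2/7 ≡ 6/7 = 3/7
((u ≡ w) ≡ ¬(w ≡ u)) ⊃ ((v ≡ w) ≡ v) = 4/7 ⊃ 3/7 = 6/7
v ≡ v = 6/7 ≡ 6/7 = 1
u ⊃ v = 3/7 ⊃ 6/7 = 1
v ⊃ (u ⊃ v) = 6/7 ⊃ 1 = 1
(v ≡ v) ≡ (v ⊃ (u ⊃ v)) = 1 ≡ 1 = 1
w ⊃ u = 1/7 ⊃ 3/7 = 1
w ⊃ v = 1/7 ⊃ 6/7 = 1
(w ⊃ u) ⊃ (w ⊃ v) = 1 ⊃ 1 = 1
u ≡ u = 3/7 ≡ 3/7 = 1
¬(u ≡ u) = ¬1 = 0
((w ⊃ u) ⊃ (w ⊃ v)) ≡ ¬(u ≡ u) = 1 ≡ 0 = 0
((v ≡ v) ≡ (v ⊃ (u ⊃ v))) ⊃ (((w ⊃ u) ⊃ (w ⊃ v)) ≡ ¬(u ≡ u)) = 1 ⊃ 0 = 0
v ⊃ u = 6/7 ⊃ 3/7 = 4/7
(v ⊃ u) ≡ v = 4/7 ≡ 6/7 = 5/7
w ⊃ v = 1/7 ⊃ 6/7 = 1
(w ⊃ v) ⊃ u = 1 ⊃ 3/7 = 3/7
((v ⊃ u) ≡ v) ≡ ((w ⊃ v) ⊃ u) = 5/7 ≡ 3/7 = 5/7
(((v ≡ v) ≡ (v ⊃ (u ⊃ v))) ⊃ (((w ⊃ u) ⊃ (w ⊃ v)) ≡ ¬(u ≡ u))) ≡ (((v ⊃ u) ≡ v) ≡ ((w ⊃ v) ⊃ u)) = 0 ≡ 5/7 = 2/7
(((u ≡ w) ≡ ¬(w ≡ u)) ⊃ ((v ≡ w) ≡ v)) ⊃ ((((v ≡ v) ≡ (v ⊃ (u ⊃ v))) ⊃ (((w ⊃ u) ⊃ (w ⊃ v)) ≡ ¬(u ≡ u))) ≡ (((v ⊃ u) ≡ v) ≡ ((w ⊃ v) ⊃ u))) = 6/7 ⊃ 2/7 = 3/7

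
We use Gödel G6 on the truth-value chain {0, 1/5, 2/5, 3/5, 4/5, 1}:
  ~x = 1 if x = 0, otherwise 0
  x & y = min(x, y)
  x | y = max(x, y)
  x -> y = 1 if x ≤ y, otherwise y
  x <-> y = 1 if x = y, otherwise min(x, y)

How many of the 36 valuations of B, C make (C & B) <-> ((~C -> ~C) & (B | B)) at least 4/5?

22

value 1: 21 assignments (counts)
value 4/5: 1 assignment (counts)
value 3/5: 2 assignments
value 2/5: 3 assignments
value 1/5: 4 assignments
value 0: 5 assignments
So 22 of the 36 assignments meet the threshold.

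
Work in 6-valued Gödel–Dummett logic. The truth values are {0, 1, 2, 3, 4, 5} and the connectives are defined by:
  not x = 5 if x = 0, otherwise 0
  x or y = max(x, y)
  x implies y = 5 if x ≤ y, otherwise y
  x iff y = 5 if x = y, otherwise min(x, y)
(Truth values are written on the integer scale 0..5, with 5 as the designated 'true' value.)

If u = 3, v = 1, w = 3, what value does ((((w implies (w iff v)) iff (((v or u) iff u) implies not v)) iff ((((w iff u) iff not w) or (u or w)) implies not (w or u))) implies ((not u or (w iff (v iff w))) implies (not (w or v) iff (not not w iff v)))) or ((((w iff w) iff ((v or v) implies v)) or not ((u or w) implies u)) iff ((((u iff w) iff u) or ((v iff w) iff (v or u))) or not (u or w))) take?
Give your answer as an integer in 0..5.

w iff v = 3 iff 1 = 1
w implies (w iff v) = 3 implies 1 = 1
v or u = 1 or 3 = 3
(v or u) iff u = 3 iff 3 = 5
not v = not 1 = 0
((v or u) iff u) implies not v = 5 implies 0 = 0
(w implies (w iff v)) iff (((v or u) iff u) implies not v) = 1 iff 0 = 0
w iff u = 3 iff 3 = 5
not w = not 3 = 0
(w iff u) iff not w = 5 iff 0 = 0
u or w = 3 or 3 = 3
((w iff u) iff not w) or (u or w) = 0 or 3 = 3
w or u = 3 or 3 = 3
not (w or u) = not 3 = 0
(((w iff u) iff not w) or (u or w)) implies not (w or u) = 3 implies 0 = 0
((w implies (w iff v)) iff (((v or u) iff u) implies not v)) iff ((((w iff u) iff not w) or (u or w)) implies not (w or u)) = 0 iff 0 = 5
not u = not 3 = 0
v iff w = 1 iff 3 = 1
w iff (v iff w) = 3 iff 1 = 1
not u or (w iff (v iff w)) = 0 or 1 = 1
w or v = 3 or 1 = 3
not (w or v) = not 3 = 0
not w = not 3 = 0
not not w = not 0 = 5
not not w iff v = 5 iff 1 = 1
not (w or v) iff (not not w iff v) = 0 iff 1 = 0
(not u or (w iff (v iff w))) implies (not (w or v) iff (not not w iff v)) = 1 implies 0 = 0
(((w implies (w iff v)) iff (((v or u) iff u) implies not v)) iff ((((w iff u) iff not w) or (u or w)) implies not (w or u))) implies ((not u or (w iff (v iff w))) implies (not (w or v) iff (not not w iff v))) = 5 implies 0 = 0
w iff w = 3 iff 3 = 5
v or v = 1 or 1 = 1
(v or v) implies v = 1 implies 1 = 5
(w iff w) iff ((v or v) implies v) = 5 iff 5 = 5
u or w = 3 or 3 = 3
(u or w) implies u = 3 implies 3 = 5
not ((u or w) implies u) = not 5 = 0
((w iff w) iff ((v or v) implies v)) or not ((u or w) implies u) = 5 or 0 = 5
u iff w = 3 iff 3 = 5
(u iff w) iff u = 5 iff 3 = 3
v iff w = 1 iff 3 = 1
v or u = 1 or 3 = 3
(v iff w) iff (v or u) = 1 iff 3 = 1
((u iff w) iff u) or ((v iff w) iff (v or u)) = 3 or 1 = 3
u or w = 3 or 3 = 3
not (u or w) = not 3 = 0
(((u iff w) iff u) or ((v iff w) iff (v or u))) or not (u or w) = 3 or 0 = 3
(((w iff w) iff ((v or v) implies v)) or not ((u or w) implies u)) iff ((((u iff w) iff u) or ((v iff w) iff (v or u))) or not (u or w)) = 5 iff 3 = 3
((((w implies (w iff v)) iff (((v or u) iff u) implies not v)) iff ((((w iff u) iff not w) or (u or w)) implies not (w or u))) implies ((not u or (w iff (v iff w))) implies (not (w or v) iff (not not w iff v)))) or ((((w iff w) iff ((v or v) implies v)) or not ((u or w) implies u)) iff ((((u iff w) iff u) or ((v iff w) iff (v or u))) or not (u or w))) = 0 or 3 = 3

3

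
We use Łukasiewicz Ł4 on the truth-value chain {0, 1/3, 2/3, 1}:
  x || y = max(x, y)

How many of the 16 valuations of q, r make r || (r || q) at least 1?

q = 0, r = 0 ↦ 0  <
q = 0, r = 1/3 ↦ 1/3  <
q = 0, r = 2/3 ↦ 2/3  <
q = 0, r = 1 ↦ 1  ≥
q = 1/3, r = 0 ↦ 1/3  <
q = 1/3, r = 1/3 ↦ 1/3  <
q = 1/3, r = 2/3 ↦ 2/3  <
q = 1/3, r = 1 ↦ 1  ≥
q = 2/3, r = 0 ↦ 2/3  <
q = 2/3, r = 1/3 ↦ 2/3  <
q = 2/3, r = 2/3 ↦ 2/3  <
q = 2/3, r = 1 ↦ 1  ≥
q = 1, r = 0 ↦ 1  ≥
q = 1, r = 1/3 ↦ 1  ≥
q = 1, r = 2/3 ↦ 1  ≥
q = 1, r = 1 ↦ 1  ≥
So 7 of the 16 assignments meet the threshold.

7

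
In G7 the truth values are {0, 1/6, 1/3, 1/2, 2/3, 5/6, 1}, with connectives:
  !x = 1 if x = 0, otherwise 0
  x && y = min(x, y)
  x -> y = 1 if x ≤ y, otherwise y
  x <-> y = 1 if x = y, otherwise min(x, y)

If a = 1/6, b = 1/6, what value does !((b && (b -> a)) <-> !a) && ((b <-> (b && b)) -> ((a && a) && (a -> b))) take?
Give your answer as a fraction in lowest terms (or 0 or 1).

b -> a = 1/6 -> 1/6 = 1
b && (b -> a) = 1/6 && 1 = 1/6
!a = !1/6 = 0
(b && (b -> a)) <-> !a = 1/6 <-> 0 = 0
!((b && (b -> a)) <-> !a) = !0 = 1
b && b = 1/6 && 1/6 = 1/6
b <-> (b && b) = 1/6 <-> 1/6 = 1
a && a = 1/6 && 1/6 = 1/6
a -> b = 1/6 -> 1/6 = 1
(a && a) && (a -> b) = 1/6 && 1 = 1/6
(b <-> (b && b)) -> ((a && a) && (a -> b)) = 1 -> 1/6 = 1/6
!((b && (b -> a)) <-> !a) && ((b <-> (b && b)) -> ((a && a) && (a -> b))) = 1 && 1/6 = 1/6

1/6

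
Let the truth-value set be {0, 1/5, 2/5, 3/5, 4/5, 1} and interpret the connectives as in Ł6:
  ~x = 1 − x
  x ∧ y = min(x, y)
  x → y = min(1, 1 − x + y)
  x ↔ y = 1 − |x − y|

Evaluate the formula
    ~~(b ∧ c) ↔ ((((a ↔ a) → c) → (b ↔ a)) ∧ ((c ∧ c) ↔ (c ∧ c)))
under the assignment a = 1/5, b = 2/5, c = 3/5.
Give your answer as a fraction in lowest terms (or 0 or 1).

2/5

b ∧ c = 2/5 ∧ 3/5 = 2/5
~(b ∧ c) = ~2/5 = 3/5
~~(b ∧ c) = ~3/5 = 2/5
a ↔ a = 1/5 ↔ 1/5 = 1
(a ↔ a) → c = 1 → 3/5 = 3/5
b ↔ a = 2/5 ↔ 1/5 = 4/5
((a ↔ a) → c) → (b ↔ a) = 3/5 → 4/5 = 1
c ∧ c = 3/5 ∧ 3/5 = 3/5
c ∧ c = 3/5 ∧ 3/5 = 3/5
(c ∧ c) ↔ (c ∧ c) = 3/5 ↔ 3/5 = 1
(((a ↔ a) → c) → (b ↔ a)) ∧ ((c ∧ c) ↔ (c ∧ c)) = 1 ∧ 1 = 1
~~(b ∧ c) ↔ ((((a ↔ a) → c) → (b ↔ a)) ∧ ((c ∧ c) ↔ (c ∧ c))) = 2/5 ↔ 1 = 2/5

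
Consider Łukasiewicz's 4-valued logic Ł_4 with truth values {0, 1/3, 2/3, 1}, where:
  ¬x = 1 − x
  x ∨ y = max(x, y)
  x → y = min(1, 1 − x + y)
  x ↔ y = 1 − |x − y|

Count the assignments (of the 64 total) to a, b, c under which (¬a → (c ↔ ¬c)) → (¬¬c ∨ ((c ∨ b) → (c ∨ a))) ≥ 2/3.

63

value 1: 58 assignments (counts)
value 2/3: 5 assignments (counts)
value 1/3: 1 assignment
So 63 of the 64 assignments meet the threshold.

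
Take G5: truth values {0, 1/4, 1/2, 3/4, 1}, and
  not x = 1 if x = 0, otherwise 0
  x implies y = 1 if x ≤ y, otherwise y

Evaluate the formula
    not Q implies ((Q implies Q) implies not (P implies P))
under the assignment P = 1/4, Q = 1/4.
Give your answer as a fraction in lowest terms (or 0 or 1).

not Q = not 1/4 = 0
Q implies Q = 1/4 implies 1/4 = 1
P implies P = 1/4 implies 1/4 = 1
not (P implies P) = not 1 = 0
(Q implies Q) implies not (P implies P) = 1 implies 0 = 0
not Q implies ((Q implies Q) implies not (P implies P)) = 0 implies 0 = 1

1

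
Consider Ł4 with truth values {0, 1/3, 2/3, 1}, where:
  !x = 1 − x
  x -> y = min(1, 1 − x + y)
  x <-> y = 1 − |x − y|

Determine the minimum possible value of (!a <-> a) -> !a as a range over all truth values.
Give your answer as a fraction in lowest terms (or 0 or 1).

2/3

Take a = 2/3:
!a = !2/3 = 1/3
!a <-> a = 1/3 <-> 2/3 = 2/3
!a = !2/3 = 1/3
(!a <-> a) -> !a = 2/3 -> 1/3 = 2/3
No assignment yields a value below 2/3, so this is the minimum.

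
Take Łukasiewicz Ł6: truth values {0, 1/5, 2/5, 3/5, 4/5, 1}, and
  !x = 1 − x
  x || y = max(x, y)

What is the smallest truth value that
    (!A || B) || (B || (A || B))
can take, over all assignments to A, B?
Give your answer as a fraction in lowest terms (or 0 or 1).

3/5

Take A = 2/5, B = 0:
!A = !2/5 = 3/5
!A || B = 3/5 || 0 = 3/5
A || B = 2/5 || 0 = 2/5
B || (A || B) = 0 || 2/5 = 2/5
(!A || B) || (B || (A || B)) = 3/5 || 2/5 = 3/5
No assignment yields a value below 3/5, so this is the minimum.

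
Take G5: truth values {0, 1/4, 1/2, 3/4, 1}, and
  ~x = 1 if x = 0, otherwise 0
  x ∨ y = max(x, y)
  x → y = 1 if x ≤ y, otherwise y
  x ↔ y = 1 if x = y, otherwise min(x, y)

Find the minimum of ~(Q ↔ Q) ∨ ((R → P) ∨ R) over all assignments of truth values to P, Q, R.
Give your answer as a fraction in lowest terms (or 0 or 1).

Take P = 0, Q = 0, R = 1/4:
Q ↔ Q = 0 ↔ 0 = 1
~(Q ↔ Q) = ~1 = 0
R → P = 1/4 → 0 = 0
(R → P) ∨ R = 0 ∨ 1/4 = 1/4
~(Q ↔ Q) ∨ ((R → P) ∨ R) = 0 ∨ 1/4 = 1/4
No assignment yields a value below 1/4, so this is the minimum.

1/4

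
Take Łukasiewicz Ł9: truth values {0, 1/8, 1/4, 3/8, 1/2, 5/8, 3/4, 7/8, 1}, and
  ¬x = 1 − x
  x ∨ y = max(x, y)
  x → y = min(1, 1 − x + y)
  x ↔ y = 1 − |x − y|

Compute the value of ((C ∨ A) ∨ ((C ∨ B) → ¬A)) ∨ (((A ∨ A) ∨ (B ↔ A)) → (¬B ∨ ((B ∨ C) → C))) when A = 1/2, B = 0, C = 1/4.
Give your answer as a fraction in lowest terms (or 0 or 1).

C ∨ A = 1/4 ∨ 1/2 = 1/2
C ∨ B = 1/4 ∨ 0 = 1/4
¬A = ¬1/2 = 1/2
(C ∨ B) → ¬A = 1/4 → 1/2 = 1
(C ∨ A) ∨ ((C ∨ B) → ¬A) = 1/2 ∨ 1 = 1
A ∨ A = 1/2 ∨ 1/2 = 1/2
B ↔ A = 0 ↔ 1/2 = 1/2
(A ∨ A) ∨ (B ↔ A) = 1/2 ∨ 1/2 = 1/2
¬B = ¬0 = 1
B ∨ C = 0 ∨ 1/4 = 1/4
(B ∨ C) → C = 1/4 → 1/4 = 1
¬B ∨ ((B ∨ C) → C) = 1 ∨ 1 = 1
((A ∨ A) ∨ (B ↔ A)) → (¬B ∨ ((B ∨ C) → C)) = 1/2 → 1 = 1
((C ∨ A) ∨ ((C ∨ B) → ¬A)) ∨ (((A ∨ A) ∨ (B ↔ A)) → (¬B ∨ ((B ∨ C) → C))) = 1 ∨ 1 = 1

1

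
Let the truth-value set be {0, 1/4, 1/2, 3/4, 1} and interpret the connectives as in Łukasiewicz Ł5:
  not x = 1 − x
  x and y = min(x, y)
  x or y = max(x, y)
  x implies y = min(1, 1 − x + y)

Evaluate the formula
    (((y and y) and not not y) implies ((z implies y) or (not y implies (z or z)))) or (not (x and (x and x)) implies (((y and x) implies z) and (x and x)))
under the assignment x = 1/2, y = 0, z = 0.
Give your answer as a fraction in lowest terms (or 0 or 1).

y and y = 0 and 0 = 0
not y = not 0 = 1
not not y = not 1 = 0
(y and y) and not not y = 0 and 0 = 0
z implies y = 0 implies 0 = 1
not y = not 0 = 1
z or z = 0 or 0 = 0
not y implies (z or z) = 1 implies 0 = 0
(z implies y) or (not y implies (z or z)) = 1 or 0 = 1
((y and y) and not not y) implies ((z implies y) or (not y implies (z or z))) = 0 implies 1 = 1
x and x = 1/2 and 1/2 = 1/2
x and (x and x) = 1/2 and 1/2 = 1/2
not (x and (x and x)) = not 1/2 = 1/2
y and x = 0 and 1/2 = 0
(y and x) implies z = 0 implies 0 = 1
x and x = 1/2 and 1/2 = 1/2
((y and x) implies z) and (x and x) = 1 and 1/2 = 1/2
not (x and (x and x)) implies (((y and x) implies z) and (x and x)) = 1/2 implies 1/2 = 1
(((y and y) and not not y) implies ((z implies y) or (not y implies (z or z)))) or (not (x and (x and x)) implies (((y and x) implies z) and (x and x))) = 1 or 1 = 1

1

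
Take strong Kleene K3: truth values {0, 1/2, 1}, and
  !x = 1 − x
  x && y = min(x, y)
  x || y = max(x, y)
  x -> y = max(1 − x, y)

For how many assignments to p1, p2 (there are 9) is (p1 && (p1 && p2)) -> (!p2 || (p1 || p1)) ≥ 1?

7

p1 = 0, p2 = 0 ↦ 1  ≥
p1 = 0, p2 = 1/2 ↦ 1  ≥
p1 = 0, p2 = 1 ↦ 1  ≥
p1 = 1/2, p2 = 0 ↦ 1  ≥
p1 = 1/2, p2 = 1/2 ↦ 1/2  <
p1 = 1/2, p2 = 1 ↦ 1/2  <
p1 = 1, p2 = 0 ↦ 1  ≥
p1 = 1, p2 = 1/2 ↦ 1  ≥
p1 = 1, p2 = 1 ↦ 1  ≥
So 7 of the 9 assignments meet the threshold.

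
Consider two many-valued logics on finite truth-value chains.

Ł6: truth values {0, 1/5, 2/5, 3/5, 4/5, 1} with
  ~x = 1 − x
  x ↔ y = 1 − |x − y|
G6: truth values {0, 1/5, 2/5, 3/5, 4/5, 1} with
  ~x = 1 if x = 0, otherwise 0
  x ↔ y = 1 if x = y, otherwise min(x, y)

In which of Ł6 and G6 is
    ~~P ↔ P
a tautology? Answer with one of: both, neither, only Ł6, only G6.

In Ł6: every assignment gives 1 — tautology.
In G6: at P = 1/5 the value is 1/5 — not a tautology.

only Ł6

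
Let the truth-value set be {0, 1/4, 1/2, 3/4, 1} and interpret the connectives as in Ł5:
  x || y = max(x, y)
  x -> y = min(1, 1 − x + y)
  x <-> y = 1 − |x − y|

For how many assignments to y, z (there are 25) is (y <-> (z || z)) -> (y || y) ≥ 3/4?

value 1: 13 assignments (counts)
value 3/4: 5 assignments (counts)
value 1/2: 4 assignments
value 1/4: 2 assignments
value 0: 1 assignment
So 18 of the 25 assignments meet the threshold.

18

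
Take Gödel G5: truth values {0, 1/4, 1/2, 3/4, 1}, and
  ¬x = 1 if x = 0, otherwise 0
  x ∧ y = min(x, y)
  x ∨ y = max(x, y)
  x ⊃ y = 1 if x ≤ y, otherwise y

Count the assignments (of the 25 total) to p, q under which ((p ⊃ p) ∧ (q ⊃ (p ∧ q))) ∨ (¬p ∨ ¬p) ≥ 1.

19

value 1: 19 assignments (counts)
value 3/4: 1 assignment
value 1/2: 2 assignments
value 1/4: 3 assignments
So 19 of the 25 assignments meet the threshold.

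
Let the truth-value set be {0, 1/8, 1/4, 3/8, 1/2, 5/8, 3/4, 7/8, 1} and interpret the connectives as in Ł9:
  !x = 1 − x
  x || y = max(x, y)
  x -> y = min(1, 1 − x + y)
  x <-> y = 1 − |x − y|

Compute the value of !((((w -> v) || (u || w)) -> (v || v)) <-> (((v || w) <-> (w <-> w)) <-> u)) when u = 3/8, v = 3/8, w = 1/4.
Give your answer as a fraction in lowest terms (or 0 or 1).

5/8

w -> v = 1/4 -> 3/8 = 1
u || w = 3/8 || 1/4 = 3/8
(w -> v) || (u || w) = 1 || 3/8 = 1
v || v = 3/8 || 3/8 = 3/8
((w -> v) || (u || w)) -> (v || v) = 1 -> 3/8 = 3/8
v || w = 3/8 || 1/4 = 3/8
w <-> w = 1/4 <-> 1/4 = 1
(v || w) <-> (w <-> w) = 3/8 <-> 1 = 3/8
((v || w) <-> (w <-> w)) <-> u = 3/8 <-> 3/8 = 1
(((w -> v) || (u || w)) -> (v || v)) <-> (((v || w) <-> (w <-> w)) <-> u) = 3/8 <-> 1 = 3/8
!((((w -> v) || (u || w)) -> (v || v)) <-> (((v || w) <-> (w <-> w)) <-> u)) = !3/8 = 5/8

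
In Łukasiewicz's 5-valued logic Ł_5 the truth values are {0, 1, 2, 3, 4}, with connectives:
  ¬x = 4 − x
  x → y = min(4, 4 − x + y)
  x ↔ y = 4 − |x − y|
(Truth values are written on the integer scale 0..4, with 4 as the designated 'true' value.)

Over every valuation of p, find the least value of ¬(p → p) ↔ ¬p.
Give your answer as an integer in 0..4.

Take p = 0:
p → p = 0 → 0 = 4
¬(p → p) = ¬4 = 0
¬p = ¬0 = 4
¬(p → p) ↔ ¬p = 0 ↔ 4 = 0
No assignment yields a value below 0, so this is the minimum.

0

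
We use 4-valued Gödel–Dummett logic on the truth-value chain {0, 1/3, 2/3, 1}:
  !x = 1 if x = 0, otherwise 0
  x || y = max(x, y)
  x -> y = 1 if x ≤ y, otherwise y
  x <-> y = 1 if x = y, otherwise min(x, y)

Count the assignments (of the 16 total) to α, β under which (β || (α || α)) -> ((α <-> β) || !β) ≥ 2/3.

9

α = 0, β = 0 ↦ 1  ≥
α = 0, β = 1/3 ↦ 0  <
α = 0, β = 2/3 ↦ 0  <
α = 0, β = 1 ↦ 0  <
α = 1/3, β = 0 ↦ 1  ≥
α = 1/3, β = 1/3 ↦ 1  ≥
α = 1/3, β = 2/3 ↦ 1/3  <
α = 1/3, β = 1 ↦ 1/3  <
α = 2/3, β = 0 ↦ 1  ≥
α = 2/3, β = 1/3 ↦ 1/3  <
α = 2/3, β = 2/3 ↦ 1  ≥
α = 2/3, β = 1 ↦ 2/3  ≥
α = 1, β = 0 ↦ 1  ≥
α = 1, β = 1/3 ↦ 1/3  <
α = 1, β = 2/3 ↦ 2/3  ≥
α = 1, β = 1 ↦ 1  ≥
So 9 of the 16 assignments meet the threshold.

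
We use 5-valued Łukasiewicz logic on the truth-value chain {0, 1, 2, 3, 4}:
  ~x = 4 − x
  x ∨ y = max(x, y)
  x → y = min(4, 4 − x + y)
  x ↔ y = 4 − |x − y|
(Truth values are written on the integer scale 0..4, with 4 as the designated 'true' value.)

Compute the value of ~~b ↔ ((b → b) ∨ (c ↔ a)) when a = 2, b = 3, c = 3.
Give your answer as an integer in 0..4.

3

~b = ~3 = 1
~~b = ~1 = 3
b → b = 3 → 3 = 4
c ↔ a = 3 ↔ 2 = 3
(b → b) ∨ (c ↔ a) = 4 ∨ 3 = 4
~~b ↔ ((b → b) ∨ (c ↔ a)) = 3 ↔ 4 = 3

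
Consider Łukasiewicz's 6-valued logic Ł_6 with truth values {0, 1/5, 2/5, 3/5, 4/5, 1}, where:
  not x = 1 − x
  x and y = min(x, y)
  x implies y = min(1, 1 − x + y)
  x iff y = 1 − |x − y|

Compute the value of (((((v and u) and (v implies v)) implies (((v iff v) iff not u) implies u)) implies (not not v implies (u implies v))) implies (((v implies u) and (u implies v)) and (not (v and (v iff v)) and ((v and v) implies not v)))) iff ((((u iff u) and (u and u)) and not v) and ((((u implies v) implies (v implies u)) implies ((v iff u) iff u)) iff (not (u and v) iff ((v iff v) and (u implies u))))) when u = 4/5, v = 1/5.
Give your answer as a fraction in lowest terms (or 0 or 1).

3/5

v and u = 1/5 and 4/5 = 1/5
v implies v = 1/5 implies 1/5 = 1
(v and u) and (v implies v) = 1/5 and 1 = 1/5
v iff v = 1/5 iff 1/5 = 1
not u = not 4/5 = 1/5
(v iff v) iff not u = 1 iff 1/5 = 1/5
((v iff v) iff not u) implies u = 1/5 implies 4/5 = 1
((v and u) and (v implies v)) implies (((v iff v) iff not u) implies u) = 1/5 implies 1 = 1
not v = not 1/5 = 4/5
not not v = not 4/5 = 1/5
u implies v = 4/5 implies 1/5 = 2/5
not not v implies (u implies v) = 1/5 implies 2/5 = 1
(((v and u) and (v implies v)) implies (((v iff v) iff not u) implies u)) implies (not not v implies (u implies v)) = 1 implies 1 = 1
v implies u = 1/5 implies 4/5 = 1
u implies v = 4/5 implies 1/5 = 2/5
(v implies u) and (u implies v) = 1 and 2/5 = 2/5
v iff v = 1/5 iff 1/5 = 1
v and (v iff v) = 1/5 and 1 = 1/5
not (v and (v iff v)) = not 1/5 = 4/5
v and v = 1/5 and 1/5 = 1/5
not v = not 1/5 = 4/5
(v and v) implies not v = 1/5 implies 4/5 = 1
not (v and (v iff v)) and ((v and v) implies not v) = 4/5 and 1 = 4/5
((v implies u) and (u implies v)) and (not (v and (v iff v)) and ((v and v) implies not v)) = 2/5 and 4/5 = 2/5
((((v and u) and (v implies v)) implies (((v iff v) iff not u) implies u)) implies (not not v implies (u implies v))) implies (((v implies u) and (u implies v)) and (not (v and (v iff v)) and ((v and v) implies not v))) = 1 implies 2/5 = 2/5
u iff u = 4/5 iff 4/5 = 1
u and u = 4/5 and 4/5 = 4/5
(u iff u) and (u and u) = 1 and 4/5 = 4/5
not v = not 1/5 = 4/5
((u iff u) and (u and u)) and not v = 4/5 and 4/5 = 4/5
u implies v = 4/5 implies 1/5 = 2/5
v implies u = 1/5 implies 4/5 = 1
(u implies v) implies (v implies u) = 2/5 implies 1 = 1
v iff u = 1/5 iff 4/5 = 2/5
(v iff u) iff u = 2/5 iff 4/5 = 3/5
((u implies v) implies (v implies u)) implies ((v iff u) iff u) = 1 implies 3/5 = 3/5
u and v = 4/5 and 1/5 = 1/5
not (u and v) = not 1/5 = 4/5
v iff v = 1/5 iff 1/5 = 1
u implies u = 4/5 implies 4/5 = 1
(v iff v) and (u implies u) = 1 and 1 = 1
not (u and v) iff ((v iff v) and (u implies u)) = 4/5 iff 1 = 4/5
(((u implies v) implies (v implies u)) implies ((v iff u) iff u)) iff (not (u and v) iff ((v iff v) and (u implies u))) = 3/5 iff 4/5 = 4/5
(((u iff u) and (u and u)) and not v) and ((((u implies v) implies (v implies u)) implies ((v iff u) iff u)) iff (not (u and v) iff ((v iff v) and (u implies u)))) = 4/5 and 4/5 = 4/5
(((((v and u) and (v implies v)) implies (((v iff v) iff not u) implies u)) implies (not not v implies (u implies v))) implies (((v implies u) and (u implies v)) and (not (v and (v iff v)) and ((v and v) implies not v)))) iff ((((u iff u) and (u and u)) and not v) and ((((u implies v) implies (v implies u)) implies ((v iff u) iff u)) iff (not (u and v) iff ((v iff v) and (u implies u))))) = 2/5 iff 4/5 = 3/5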